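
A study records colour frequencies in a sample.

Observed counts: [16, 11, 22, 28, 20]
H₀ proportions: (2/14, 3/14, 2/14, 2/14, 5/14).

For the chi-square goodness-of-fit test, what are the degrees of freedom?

df = k − 1 = 5 − 1 = 4

degrees of freedom = 4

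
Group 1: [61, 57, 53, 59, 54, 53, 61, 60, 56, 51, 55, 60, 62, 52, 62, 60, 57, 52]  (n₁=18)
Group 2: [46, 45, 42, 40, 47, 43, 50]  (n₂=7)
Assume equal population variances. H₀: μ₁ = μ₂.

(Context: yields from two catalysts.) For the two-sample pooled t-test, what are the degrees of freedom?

degrees of freedom = 23

df = n₁ + n₂ − 2 = 18 + 7 − 2 = 23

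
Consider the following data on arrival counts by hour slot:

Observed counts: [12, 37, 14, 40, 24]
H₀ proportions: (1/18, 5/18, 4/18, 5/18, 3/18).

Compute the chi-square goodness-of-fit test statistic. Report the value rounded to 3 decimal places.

test statistic = 11.728

n = 127; E_i = n·p_i = [7.06, 35.28, 28.22, 35.28, 21.17]
χ² = (12−7.06)²/7.06 + (37−35.28)²/35.28 + (14−28.22)²/28.22 + (40−35.28)²/35.28 + (24−21.17)²/21.17 = 11.7276
df = 4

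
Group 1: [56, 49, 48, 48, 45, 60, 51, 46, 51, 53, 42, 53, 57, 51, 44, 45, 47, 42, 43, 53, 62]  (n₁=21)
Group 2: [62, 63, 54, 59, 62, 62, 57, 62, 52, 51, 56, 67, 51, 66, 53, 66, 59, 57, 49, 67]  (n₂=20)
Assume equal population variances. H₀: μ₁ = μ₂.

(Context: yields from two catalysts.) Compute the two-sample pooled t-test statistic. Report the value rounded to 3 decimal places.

test statistic = -4.981

x̄₁=49.810, s₁=5.724, n₁=21
x̄₂=58.750, s₂=5.766, n₂=20
s_p² = [20·5.724² + 19·5.766²]/39 = 32.9997
SE = √(s_p²·(1/21+1/20)) = 1.7948
t = (49.810−58.750)/1.7948 = -4.9813
df = 39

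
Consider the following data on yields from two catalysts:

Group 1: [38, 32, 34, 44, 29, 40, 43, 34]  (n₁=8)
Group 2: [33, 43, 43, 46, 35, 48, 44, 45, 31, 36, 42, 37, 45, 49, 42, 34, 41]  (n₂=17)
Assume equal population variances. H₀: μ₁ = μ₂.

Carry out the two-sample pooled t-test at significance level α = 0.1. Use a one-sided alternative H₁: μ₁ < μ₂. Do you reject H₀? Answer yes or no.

reject H₀: yes

x̄₁=36.750, s₁=5.365, n₁=8
x̄₂=40.824, s₂=5.468, n₂=17
s_p² = [7·5.365² + 16·5.468²]/23 = 29.5639
SE = √(s_p²·(1/8+1/17)) = 2.3312
t = (36.750−40.824)/2.3312 = -1.7474
df = 23
p-value (one-sided, H₁ less) = 0.04696
At α=0.1: p < α → reject H₀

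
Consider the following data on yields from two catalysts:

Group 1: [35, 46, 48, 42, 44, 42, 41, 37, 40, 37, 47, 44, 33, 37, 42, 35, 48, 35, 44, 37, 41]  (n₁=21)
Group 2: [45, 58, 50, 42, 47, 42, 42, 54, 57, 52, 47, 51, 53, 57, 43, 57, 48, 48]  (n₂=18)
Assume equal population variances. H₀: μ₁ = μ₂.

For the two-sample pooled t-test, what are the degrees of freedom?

df = n₁ + n₂ − 2 = 21 + 18 − 2 = 37

degrees of freedom = 37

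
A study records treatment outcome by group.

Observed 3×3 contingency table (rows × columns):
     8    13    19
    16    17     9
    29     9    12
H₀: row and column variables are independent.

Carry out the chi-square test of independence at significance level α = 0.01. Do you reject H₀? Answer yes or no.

reject H₀: yes

Row totals [40, 42, 50], col totals [53, 39, 40], n=132
χ² = (8−16.06)²/16.06 + (13−11.82)²/11.82 + (19−12.12)²/12.12 + (16−16.86)²/16.86 + (17−12.41)²/12.41 + (9−12.73)²/12.73 + (29−20.08)²/20.08 + (9−14.77)²/14.77 + (12−15.15)²/15.15 = 17.7801
df = 4
p-value (upper-tail) = 0.00136
At α=0.01: p < α → reject H₀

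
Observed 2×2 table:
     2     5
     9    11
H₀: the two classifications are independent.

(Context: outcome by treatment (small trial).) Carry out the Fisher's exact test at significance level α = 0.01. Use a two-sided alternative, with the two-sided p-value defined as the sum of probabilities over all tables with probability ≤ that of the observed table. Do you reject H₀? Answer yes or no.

reject H₀: no

Margins: r₁=7, r₂=20, c₁=11, c₂=16, n=27
p_obs = C(7,2)·C(20,9)/C(27,11); sum pmf over tables with pmf ≤ p_obs
p-value (two-sided) = 0.66184
At α=0.01: p ≥ α → fail to reject H₀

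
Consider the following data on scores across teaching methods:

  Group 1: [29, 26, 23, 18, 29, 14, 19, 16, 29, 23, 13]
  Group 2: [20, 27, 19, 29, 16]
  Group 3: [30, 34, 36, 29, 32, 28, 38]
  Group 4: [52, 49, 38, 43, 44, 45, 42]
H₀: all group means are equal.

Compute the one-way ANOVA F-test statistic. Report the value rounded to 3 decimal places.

Group means [21.73, 22.20, 32.43, 44.71], grand mean 29.667
SSB = Σnᵢ(x̄ᵢ−x̄)² = 2610.542; SSW = ΣΣ(x−x̄ᵢ)² = 704.125
MSB = 2610.542/3 = 870.1807; MSW = 704.125/26 = 27.0817
F = MSB/MSW = 32.1317
df = (3, 26)

test statistic = 32.132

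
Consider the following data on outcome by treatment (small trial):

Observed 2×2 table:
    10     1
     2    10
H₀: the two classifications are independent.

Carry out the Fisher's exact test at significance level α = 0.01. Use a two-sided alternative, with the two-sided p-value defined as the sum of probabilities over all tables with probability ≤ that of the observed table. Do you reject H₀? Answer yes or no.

Margins: r₁=11, r₂=12, c₁=12, c₂=11, n=23
p_obs = C(11,10)·C(12,2)/C(23,12); sum pmf over tables with pmf ≤ p_obs
p-value (two-sided) = 0.00064
At α=0.01: p < α → reject H₀

reject H₀: yes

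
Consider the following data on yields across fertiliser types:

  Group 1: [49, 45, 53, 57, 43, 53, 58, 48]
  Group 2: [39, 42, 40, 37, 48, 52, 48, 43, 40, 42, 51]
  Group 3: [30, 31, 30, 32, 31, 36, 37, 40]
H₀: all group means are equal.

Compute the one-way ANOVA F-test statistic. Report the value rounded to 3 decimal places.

test statistic = 26.074

Group means [50.75, 43.82, 33.38], grand mean 42.778
SSB = Σnᵢ(x̄ᵢ−x̄)² = 1227.655; SSW = ΣΣ(x−x̄ᵢ)² = 565.011
MSB = 1227.655/2 = 613.8277; MSW = 565.011/24 = 23.5421
F = MSB/MSW = 26.0736
df = (2, 24)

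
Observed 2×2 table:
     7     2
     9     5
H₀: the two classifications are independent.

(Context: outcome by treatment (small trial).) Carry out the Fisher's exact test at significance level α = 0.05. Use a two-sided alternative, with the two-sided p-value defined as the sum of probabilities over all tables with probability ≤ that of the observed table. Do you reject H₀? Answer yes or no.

reject H₀: no

Margins: r₁=9, r₂=14, c₁=16, c₂=7, n=23
p_obs = C(9,7)·C(14,9)/C(23,16); sum pmf over tables with pmf ≤ p_obs
p-value (two-sided) = 0.65702
At α=0.05: p ≥ α → fail to reject H₀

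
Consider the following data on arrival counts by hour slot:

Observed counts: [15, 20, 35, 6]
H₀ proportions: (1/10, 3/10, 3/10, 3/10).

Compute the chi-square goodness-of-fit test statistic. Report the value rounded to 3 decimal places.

test statistic = 26.456

n = 76; E_i = n·p_i = [7.60, 22.80, 22.80, 22.80]
χ² = (15−7.60)²/7.60 + (20−22.80)²/22.80 + (35−22.80)²/22.80 + (6−22.80)²/22.80 = 26.4561
df = 3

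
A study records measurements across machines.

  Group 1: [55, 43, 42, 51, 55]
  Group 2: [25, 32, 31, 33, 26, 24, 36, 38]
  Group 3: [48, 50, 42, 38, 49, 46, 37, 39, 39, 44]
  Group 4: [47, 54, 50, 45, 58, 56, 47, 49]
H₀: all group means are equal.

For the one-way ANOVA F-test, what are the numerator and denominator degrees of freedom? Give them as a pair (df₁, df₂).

degrees of freedom = [3, 27]

k = 4 groups, N = 31 total
df = (k−1, N−k) = (4−1, 31−4) = (3, 27)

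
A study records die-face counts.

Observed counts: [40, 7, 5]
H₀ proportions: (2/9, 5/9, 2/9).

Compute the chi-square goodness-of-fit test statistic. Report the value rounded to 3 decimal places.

n = 52; E_i = n·p_i = [11.56, 28.89, 11.56]
χ² = (40−11.56)²/11.56 + (7−28.89)²/28.89 + (5−11.56)²/11.56 = 90.3212
df = 2

test statistic = 90.321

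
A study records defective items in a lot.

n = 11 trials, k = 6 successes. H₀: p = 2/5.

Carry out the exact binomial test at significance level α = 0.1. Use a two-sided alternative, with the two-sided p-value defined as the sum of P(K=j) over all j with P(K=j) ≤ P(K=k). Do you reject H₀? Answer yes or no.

reject H₀: no

Exact binomial: n=11, k=6, p₀=2/5=0.4000
P(X=j) = C(n,j)·p₀^j·(1−p₀)^(n−j); p = Σ P(X=j) over j with P(X=j) ≤ P(X=6)
p-value (two-sided) = 0.36542
At α=0.1: p ≥ α → fail to reject H₀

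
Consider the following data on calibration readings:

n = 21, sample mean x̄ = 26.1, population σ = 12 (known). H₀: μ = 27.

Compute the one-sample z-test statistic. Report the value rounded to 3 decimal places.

test statistic = -0.344

SE = σ/√n = 12/√21 = 2.6186
z = (x̄−μ₀)/SE = (26.1−27)/2.6186 = -0.3437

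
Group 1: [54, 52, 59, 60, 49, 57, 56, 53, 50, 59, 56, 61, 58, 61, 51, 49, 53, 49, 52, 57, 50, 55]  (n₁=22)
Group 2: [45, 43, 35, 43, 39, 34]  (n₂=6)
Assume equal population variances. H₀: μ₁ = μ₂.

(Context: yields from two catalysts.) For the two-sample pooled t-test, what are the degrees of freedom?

df = n₁ + n₂ − 2 = 22 + 6 − 2 = 26

degrees of freedom = 26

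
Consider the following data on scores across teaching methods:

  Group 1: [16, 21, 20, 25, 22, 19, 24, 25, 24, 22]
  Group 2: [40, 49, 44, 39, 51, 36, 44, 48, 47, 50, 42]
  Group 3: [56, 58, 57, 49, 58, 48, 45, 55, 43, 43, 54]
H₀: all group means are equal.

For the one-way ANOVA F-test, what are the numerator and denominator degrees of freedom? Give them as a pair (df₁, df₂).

degrees of freedom = [2, 29]

k = 3 groups, N = 32 total
df = (k−1, N−k) = (3−1, 32−3) = (2, 29)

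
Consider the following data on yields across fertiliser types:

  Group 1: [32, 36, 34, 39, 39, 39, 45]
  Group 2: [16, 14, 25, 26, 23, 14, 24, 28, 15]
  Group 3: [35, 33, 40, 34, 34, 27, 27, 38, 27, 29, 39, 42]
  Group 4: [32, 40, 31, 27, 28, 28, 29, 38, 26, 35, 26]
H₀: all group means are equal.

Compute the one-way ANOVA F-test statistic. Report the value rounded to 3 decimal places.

Group means [37.71, 20.56, 33.75, 30.91], grand mean 30.615
SSB = Σnᵢ(x̄ᵢ−x̄)² = 1382.421; SSW = ΣΣ(x−x̄ᵢ)² = 916.810
MSB = 1382.421/3 = 460.8070; MSW = 916.810/35 = 26.1946
F = MSB/MSW = 17.5917
df = (3, 35)

test statistic = 17.592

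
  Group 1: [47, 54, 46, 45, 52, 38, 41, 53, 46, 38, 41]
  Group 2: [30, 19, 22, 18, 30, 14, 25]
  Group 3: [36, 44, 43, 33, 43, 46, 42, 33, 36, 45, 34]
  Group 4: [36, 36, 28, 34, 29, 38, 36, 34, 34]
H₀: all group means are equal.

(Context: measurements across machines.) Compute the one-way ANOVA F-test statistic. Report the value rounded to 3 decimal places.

test statistic = 30.375

Group means [45.55, 22.57, 39.55, 33.89], grand mean 36.816
SSB = Σnᵢ(x̄ᵢ−x̄)² = 2417.653; SSW = ΣΣ(x−x̄ᵢ)² = 902.058
MSB = 2417.653/3 = 805.8843; MSW = 902.058/34 = 26.5311
F = MSB/MSW = 30.3751
df = (3, 34)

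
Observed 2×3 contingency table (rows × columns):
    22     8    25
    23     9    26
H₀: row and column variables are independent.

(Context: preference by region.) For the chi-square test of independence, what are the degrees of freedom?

df = (r−1)(c−1) = (2−1)·(3−1) = 2

degrees of freedom = 2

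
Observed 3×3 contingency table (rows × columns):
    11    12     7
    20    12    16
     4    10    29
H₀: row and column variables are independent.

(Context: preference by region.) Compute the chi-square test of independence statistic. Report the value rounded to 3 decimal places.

test statistic = 20.796

Row totals [30, 48, 43], col totals [35, 34, 52], n=121
χ² = (11−8.68)²/8.68 + (12−8.43)²/8.43 + (7−12.89)²/12.89 + (20−13.88)²/13.88 + (12−13.49)²/13.49 + (16−20.63)²/20.63 + (4−12.44)²/12.44 + (10−12.08)²/12.08 + (29−18.48)²/18.48 = 20.7961
df = 4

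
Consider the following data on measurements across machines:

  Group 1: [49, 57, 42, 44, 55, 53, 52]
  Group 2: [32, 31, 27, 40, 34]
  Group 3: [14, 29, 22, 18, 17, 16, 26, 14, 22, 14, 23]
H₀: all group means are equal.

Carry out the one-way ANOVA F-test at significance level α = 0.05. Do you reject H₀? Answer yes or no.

Group means [50.29, 32.80, 19.55], grand mean 31.783
SSB = Σnᵢ(x̄ᵢ−x̄)² = 4048.957; SSW = ΣΣ(x−x̄ᵢ)² = 546.956
MSB = 4048.957/2 = 2024.4786; MSW = 546.956/20 = 27.3478
F = MSB/MSW = 74.0271
df = (2, 20)
p-value (upper-tail) = 0.00000
At α=0.05: p < α → reject H₀

reject H₀: yes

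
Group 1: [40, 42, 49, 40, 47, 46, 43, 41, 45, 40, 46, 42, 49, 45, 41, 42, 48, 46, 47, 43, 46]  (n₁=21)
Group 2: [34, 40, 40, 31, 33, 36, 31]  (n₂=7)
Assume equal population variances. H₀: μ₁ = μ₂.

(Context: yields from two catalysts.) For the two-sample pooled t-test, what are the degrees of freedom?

df = n₁ + n₂ − 2 = 21 + 7 − 2 = 26

degrees of freedom = 26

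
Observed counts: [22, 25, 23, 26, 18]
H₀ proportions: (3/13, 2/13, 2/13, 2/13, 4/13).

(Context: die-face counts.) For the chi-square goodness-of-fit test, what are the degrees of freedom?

degrees of freedom = 4

df = k − 1 = 5 − 1 = 4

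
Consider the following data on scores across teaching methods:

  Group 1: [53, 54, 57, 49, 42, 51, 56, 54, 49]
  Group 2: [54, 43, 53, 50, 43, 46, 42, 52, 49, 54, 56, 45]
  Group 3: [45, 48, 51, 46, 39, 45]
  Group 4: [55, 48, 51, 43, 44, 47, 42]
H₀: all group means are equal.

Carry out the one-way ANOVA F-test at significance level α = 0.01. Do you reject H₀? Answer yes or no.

reject H₀: no

Group means [51.67, 48.92, 45.67, 47.14], grand mean 48.706
SSB = Σnᵢ(x̄ᵢ−x̄)² = 151.952; SSW = ΣΣ(x−x̄ᵢ)² = 649.107
MSB = 151.952/3 = 50.6506; MSW = 649.107/30 = 21.6369
F = MSB/MSW = 2.3409
df = (3, 30)
p-value (upper-tail) = 0.09320
At α=0.01: p ≥ α → fail to reject H₀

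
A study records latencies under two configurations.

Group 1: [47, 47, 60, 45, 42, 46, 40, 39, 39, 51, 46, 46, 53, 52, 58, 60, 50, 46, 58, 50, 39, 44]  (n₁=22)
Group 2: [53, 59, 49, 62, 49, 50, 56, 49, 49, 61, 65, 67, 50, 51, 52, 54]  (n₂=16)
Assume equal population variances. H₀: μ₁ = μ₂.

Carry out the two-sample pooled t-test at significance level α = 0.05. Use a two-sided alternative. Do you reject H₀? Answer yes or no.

x̄₁=48.091, s₁=6.661, n₁=22
x̄₂=54.750, s₂=6.159, n₂=16
s_p² = [21·6.661² + 15·6.159²]/36 = 41.6894
SE = √(s_p²·(1/22+1/16)) = 2.1215
t = (48.091−54.750)/2.1215 = -3.1389
df = 36
p-value (two-sided) = 0.00338
At α=0.05: p < α → reject H₀

reject H₀: yes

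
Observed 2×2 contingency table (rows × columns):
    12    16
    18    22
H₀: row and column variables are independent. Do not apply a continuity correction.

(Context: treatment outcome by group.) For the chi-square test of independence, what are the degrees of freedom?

df = (r−1)(c−1) = (2−1)·(2−1) = 1

degrees of freedom = 1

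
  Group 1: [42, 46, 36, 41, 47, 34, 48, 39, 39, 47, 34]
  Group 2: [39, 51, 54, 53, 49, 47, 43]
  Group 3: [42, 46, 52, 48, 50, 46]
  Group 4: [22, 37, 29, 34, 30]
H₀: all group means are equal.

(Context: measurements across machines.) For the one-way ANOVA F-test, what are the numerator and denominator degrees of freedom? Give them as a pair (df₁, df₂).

k = 4 groups, N = 29 total
df = (k−1, N−k) = (4−1, 29−4) = (3, 25)

degrees of freedom = [3, 25]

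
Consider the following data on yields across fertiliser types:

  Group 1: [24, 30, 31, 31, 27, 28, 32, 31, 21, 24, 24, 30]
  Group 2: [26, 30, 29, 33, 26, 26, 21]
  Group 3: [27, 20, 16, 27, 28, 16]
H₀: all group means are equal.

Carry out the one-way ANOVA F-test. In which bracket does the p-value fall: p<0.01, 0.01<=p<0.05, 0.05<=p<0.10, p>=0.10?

p-value bracket: 0.01<=p<0.05

Group means [27.75, 27.29, 22.33], grand mean 26.320
SSB = Σnᵢ(x̄ᵢ−x̄)² = 126.428; SSW = ΣΣ(x−x̄ᵢ)² = 397.012
MSB = 126.428/2 = 63.2140; MSW = 397.012/22 = 18.0460
F = MSB/MSW = 3.5029
df = (2, 22)
p-value (upper-tail) = 0.04779
→ bracket: 0.01<=p<0.05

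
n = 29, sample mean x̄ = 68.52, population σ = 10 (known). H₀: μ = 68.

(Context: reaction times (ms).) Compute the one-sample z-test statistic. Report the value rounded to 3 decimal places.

SE = σ/√n = 10/√29 = 1.8570
z = (x̄−μ₀)/SE = (68.52−68)/1.8570 = 0.2800

test statistic = 0.280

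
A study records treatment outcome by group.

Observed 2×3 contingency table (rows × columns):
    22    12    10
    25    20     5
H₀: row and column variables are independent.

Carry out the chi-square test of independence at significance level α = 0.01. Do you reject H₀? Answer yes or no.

Row totals [44, 50], col totals [47, 32, 15], n=94
χ² = (22−22.00)²/22.00 + (12−14.98)²/14.98 + (10−7.02)²/7.02 + (25−25.00)²/25.00 + (20−17.02)²/17.02 + (5−7.98)²/7.98 = 3.4894
df = 2
p-value (upper-tail) = 0.17470
At α=0.01: p ≥ α → fail to reject H₀

reject H₀: no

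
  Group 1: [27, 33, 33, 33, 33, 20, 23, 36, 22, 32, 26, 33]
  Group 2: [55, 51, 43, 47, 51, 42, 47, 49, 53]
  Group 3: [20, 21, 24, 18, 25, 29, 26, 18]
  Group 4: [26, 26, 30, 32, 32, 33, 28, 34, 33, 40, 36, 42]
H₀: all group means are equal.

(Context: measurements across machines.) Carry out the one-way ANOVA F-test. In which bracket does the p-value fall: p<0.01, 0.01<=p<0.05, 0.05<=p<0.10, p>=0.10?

p-value bracket: p<0.01

Group means [29.25, 48.67, 22.62, 32.67], grand mean 33.220
SSB = Σnᵢ(x̄ᵢ−x̄)² = 3238.233; SSW = ΣΣ(x−x̄ᵢ)² = 852.792
MSB = 3238.233/3 = 1079.4109; MSW = 852.792/37 = 23.0484
F = MSB/MSW = 46.8323
df = (3, 37)
p-value (upper-tail) = 0.00000
→ bracket: p<0.01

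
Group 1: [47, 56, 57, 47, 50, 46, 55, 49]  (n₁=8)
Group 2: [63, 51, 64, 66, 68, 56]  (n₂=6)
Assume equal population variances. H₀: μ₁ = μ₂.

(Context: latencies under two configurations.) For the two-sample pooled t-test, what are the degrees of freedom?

df = n₁ + n₂ − 2 = 8 + 6 − 2 = 12

degrees of freedom = 12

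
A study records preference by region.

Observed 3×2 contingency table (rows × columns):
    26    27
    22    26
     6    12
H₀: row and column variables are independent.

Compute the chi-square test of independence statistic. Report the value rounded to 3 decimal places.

test statistic = 1.347

Row totals [53, 48, 18], col totals [54, 65], n=119
χ² = (26−24.05)²/24.05 + (27−28.95)²/28.95 + (22−21.78)²/21.78 + (26−26.22)²/26.22 + (6−8.17)²/8.17 + (12−9.83)²/9.83 = 1.3469
df = 2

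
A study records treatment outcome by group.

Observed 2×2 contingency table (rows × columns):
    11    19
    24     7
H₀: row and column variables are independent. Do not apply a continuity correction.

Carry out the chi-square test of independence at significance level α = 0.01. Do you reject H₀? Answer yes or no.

reject H₀: yes

Row totals [30, 31], col totals [35, 26], n=61
χ² = (11−17.21)²/17.21 + (19−12.79)²/12.79 + (24−17.79)²/17.79 + (7−13.21)²/13.21 = 10.3534
df = 1
p-value (upper-tail) = 0.00129
At α=0.01: p < α → reject H₀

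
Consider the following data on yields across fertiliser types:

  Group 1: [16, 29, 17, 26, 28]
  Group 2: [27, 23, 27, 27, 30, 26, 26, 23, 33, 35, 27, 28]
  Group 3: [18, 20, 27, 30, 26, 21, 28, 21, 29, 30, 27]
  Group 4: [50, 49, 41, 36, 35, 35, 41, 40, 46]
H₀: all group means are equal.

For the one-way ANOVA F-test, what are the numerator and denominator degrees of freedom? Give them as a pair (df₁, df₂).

degrees of freedom = [3, 33]

k = 4 groups, N = 37 total
df = (k−1, N−k) = (4−1, 37−4) = (3, 33)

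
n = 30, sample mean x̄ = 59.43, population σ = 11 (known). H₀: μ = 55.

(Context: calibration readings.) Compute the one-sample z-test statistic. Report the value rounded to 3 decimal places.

SE = σ/√n = 11/√30 = 2.0083
z = (x̄−μ₀)/SE = (59.43−55)/2.0083 = 2.2058

test statistic = 2.206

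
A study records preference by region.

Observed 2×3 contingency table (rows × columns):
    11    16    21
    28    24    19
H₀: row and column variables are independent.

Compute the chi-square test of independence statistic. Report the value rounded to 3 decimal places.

Row totals [48, 71], col totals [39, 40, 40], n=119
χ² = (11−15.73)²/15.73 + (16−16.13)²/16.13 + (21−16.13)²/16.13 + (28−23.27)²/23.27 + (24−23.87)²/23.87 + (19−23.87)²/23.87 = 4.8459
df = 2

test statistic = 4.846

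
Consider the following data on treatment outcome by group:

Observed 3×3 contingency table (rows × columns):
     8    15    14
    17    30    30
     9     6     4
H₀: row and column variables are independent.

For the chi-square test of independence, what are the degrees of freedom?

degrees of freedom = 4

df = (r−1)(c−1) = (3−1)·(3−1) = 4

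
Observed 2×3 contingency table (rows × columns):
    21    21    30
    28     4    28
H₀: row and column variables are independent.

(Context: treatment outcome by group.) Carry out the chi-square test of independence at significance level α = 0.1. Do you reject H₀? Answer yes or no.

reject H₀: yes

Row totals [72, 60], col totals [49, 25, 58], n=132
χ² = (21−26.73)²/26.73 + (21−13.64)²/13.64 + (30−31.64)²/31.64 + (28−22.27)²/22.27 + (4−11.36)²/11.36 + (28−26.36)²/26.36 = 11.6342
df = 2
p-value (upper-tail) = 0.00298
At α=0.1: p < α → reject H₀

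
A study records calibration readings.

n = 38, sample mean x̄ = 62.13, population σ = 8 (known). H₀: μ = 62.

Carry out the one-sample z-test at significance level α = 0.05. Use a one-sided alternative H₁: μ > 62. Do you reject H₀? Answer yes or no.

reject H₀: no

SE = σ/√n = 8/√38 = 1.2978
z = (x̄−μ₀)/SE = (62.13−62)/1.2978 = 0.1002
p-value (one-sided, H₁ greater) = 0.46010
At α=0.05: p ≥ α → fail to reject H₀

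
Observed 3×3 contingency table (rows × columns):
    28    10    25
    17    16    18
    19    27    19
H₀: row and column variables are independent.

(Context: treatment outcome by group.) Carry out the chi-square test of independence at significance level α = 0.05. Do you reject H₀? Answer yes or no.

Row totals [63, 51, 65], col totals [64, 53, 62], n=179
χ² = (28−22.53)²/22.53 + (10−18.65)²/18.65 + (25−21.82)²/21.82 + (17−18.23)²/18.23 + (16−15.10)²/15.10 + (18−17.66)²/17.66 + (19−23.24)²/23.24 + (27−19.25)²/19.25 + (19−22.51)²/22.51 = 10.3981
df = 4
p-value (upper-tail) = 0.03423
At α=0.05: p < α → reject H₀

reject H₀: yes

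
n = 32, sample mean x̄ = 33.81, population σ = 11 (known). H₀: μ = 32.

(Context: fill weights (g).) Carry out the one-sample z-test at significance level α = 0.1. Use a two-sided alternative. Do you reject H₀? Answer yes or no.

reject H₀: no

SE = σ/√n = 11/√32 = 1.9445
z = (x̄−μ₀)/SE = (33.81−32)/1.9445 = 0.9308
p-value (two-sided) = 0.35195
At α=0.1: p ≥ α → fail to reject H₀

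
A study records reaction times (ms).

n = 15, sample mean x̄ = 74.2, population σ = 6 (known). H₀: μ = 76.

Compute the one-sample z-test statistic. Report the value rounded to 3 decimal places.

test statistic = -1.162

SE = σ/√n = 6/√15 = 1.5492
z = (x̄−μ₀)/SE = (74.2−76)/1.5492 = -1.1619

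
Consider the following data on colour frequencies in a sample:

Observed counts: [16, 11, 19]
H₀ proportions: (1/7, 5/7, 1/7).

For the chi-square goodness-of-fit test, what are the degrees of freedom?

df = k − 1 = 3 − 1 = 2

degrees of freedom = 2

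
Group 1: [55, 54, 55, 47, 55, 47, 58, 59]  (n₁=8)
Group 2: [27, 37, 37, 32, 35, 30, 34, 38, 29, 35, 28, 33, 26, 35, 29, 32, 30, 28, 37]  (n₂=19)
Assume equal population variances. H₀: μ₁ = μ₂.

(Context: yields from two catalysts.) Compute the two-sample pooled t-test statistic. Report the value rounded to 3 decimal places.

test statistic = 12.734

x̄₁=53.750, s₁=4.496, n₁=8
x̄₂=32.211, s₂=3.809, n₂=19
s_p² = [7·4.496² + 18·3.809²]/25 = 16.1063
SE = √(s_p²·(1/8+1/19)) = 1.6914
t = (53.750−32.211)/1.6914 = 12.7344
df = 25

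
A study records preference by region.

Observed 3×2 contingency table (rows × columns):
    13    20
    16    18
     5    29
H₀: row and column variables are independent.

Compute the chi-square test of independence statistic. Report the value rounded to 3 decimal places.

test statistic = 8.689

Row totals [33, 34, 34], col totals [34, 67], n=101
χ² = (13−11.11)²/11.11 + (20−21.89)²/21.89 + (16−11.45)²/11.45 + (18−22.55)²/22.55 + (5−11.45)²/11.45 + (29−22.55)²/22.55 = 8.6891
df = 2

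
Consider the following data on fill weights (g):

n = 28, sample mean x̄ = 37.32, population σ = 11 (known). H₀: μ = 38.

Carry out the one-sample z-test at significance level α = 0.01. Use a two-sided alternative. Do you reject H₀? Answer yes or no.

reject H₀: no

SE = σ/√n = 11/√28 = 2.0788
z = (x̄−μ₀)/SE = (37.32−38)/2.0788 = -0.3271
p-value (two-sided) = 0.74358
At α=0.01: p ≥ α → fail to reject H₀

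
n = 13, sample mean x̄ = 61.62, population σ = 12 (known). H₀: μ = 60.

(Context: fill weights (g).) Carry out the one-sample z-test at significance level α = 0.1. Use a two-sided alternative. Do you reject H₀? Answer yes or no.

SE = σ/√n = 12/√13 = 3.3282
z = (x̄−μ₀)/SE = (61.62−60)/3.3282 = 0.4867
p-value (two-sided) = 0.62644
At α=0.1: p ≥ α → fail to reject H₀

reject H₀: no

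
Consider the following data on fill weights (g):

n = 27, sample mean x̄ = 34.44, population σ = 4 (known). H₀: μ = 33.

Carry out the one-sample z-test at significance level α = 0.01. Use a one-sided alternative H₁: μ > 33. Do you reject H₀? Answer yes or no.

SE = σ/√n = 4/√27 = 0.7698
z = (x̄−μ₀)/SE = (34.44−33)/0.7698 = 1.8706
p-value (one-sided, H₁ greater) = 0.03070
At α=0.01: p ≥ α → fail to reject H₀

reject H₀: no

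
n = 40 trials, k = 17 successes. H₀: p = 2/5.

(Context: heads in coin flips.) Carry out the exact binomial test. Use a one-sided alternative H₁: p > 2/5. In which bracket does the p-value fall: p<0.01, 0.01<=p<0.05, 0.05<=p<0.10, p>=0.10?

p-value bracket: p>=0.10

Exact binomial: n=40, k=17, p₀=2/5=0.4000
P(X≥17) from Σ C(n,i)·p₀^i·(1−p₀)^(n−i)
p-value (one-sided, H₁ greater) = 0.43187
→ bracket: p>=0.10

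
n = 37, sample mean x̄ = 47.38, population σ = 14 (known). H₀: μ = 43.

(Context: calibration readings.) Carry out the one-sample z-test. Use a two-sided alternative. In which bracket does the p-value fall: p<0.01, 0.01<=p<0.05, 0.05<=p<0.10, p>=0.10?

p-value bracket: 0.05<=p<0.10

SE = σ/√n = 14/√37 = 2.3016
z = (x̄−μ₀)/SE = (47.38−43)/2.3016 = 1.9030
p-value (two-sided) = 0.05704
→ bracket: 0.05<=p<0.10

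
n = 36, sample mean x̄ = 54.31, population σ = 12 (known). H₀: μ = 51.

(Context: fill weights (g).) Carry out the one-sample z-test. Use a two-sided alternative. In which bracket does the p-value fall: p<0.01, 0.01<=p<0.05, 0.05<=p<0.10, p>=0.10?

SE = σ/√n = 12/√36 = 2.0000
z = (x̄−μ₀)/SE = (54.31−51)/2.0000 = 1.6550
p-value (two-sided) = 0.09792
→ bracket: 0.05<=p<0.10

p-value bracket: 0.05<=p<0.10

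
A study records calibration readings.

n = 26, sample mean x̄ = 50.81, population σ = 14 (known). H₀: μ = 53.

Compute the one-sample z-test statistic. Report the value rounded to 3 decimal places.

SE = σ/√n = 14/√26 = 2.7456
z = (x̄−μ₀)/SE = (50.81−53)/2.7456 = -0.7976

test statistic = -0.798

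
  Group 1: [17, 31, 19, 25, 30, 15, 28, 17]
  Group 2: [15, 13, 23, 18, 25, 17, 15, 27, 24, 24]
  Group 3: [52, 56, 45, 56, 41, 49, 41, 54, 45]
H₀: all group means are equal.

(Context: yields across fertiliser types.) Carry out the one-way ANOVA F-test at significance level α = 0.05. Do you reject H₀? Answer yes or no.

reject H₀: yes

Group means [22.75, 20.10, 48.78], grand mean 30.444
SSB = Σnᵢ(x̄ᵢ−x̄)² = 4568.711; SSW = ΣΣ(x−x̄ᵢ)² = 811.956
MSB = 4568.711/2 = 2284.3556; MSW = 811.956/24 = 33.8315
F = MSB/MSW = 67.5216
df = (2, 24)
p-value (upper-tail) = 0.00000
At α=0.05: p < α → reject H₀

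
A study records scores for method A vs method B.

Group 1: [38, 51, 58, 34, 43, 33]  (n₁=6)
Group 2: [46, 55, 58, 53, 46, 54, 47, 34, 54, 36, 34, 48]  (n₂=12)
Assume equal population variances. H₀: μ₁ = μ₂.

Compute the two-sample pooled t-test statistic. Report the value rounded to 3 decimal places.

test statistic = -0.952

x̄₁=42.833, s₁=9.948, n₁=6
x̄₂=47.083, s₂=8.426, n₂=12
s_p² = [5·9.948² + 11·8.426²]/16 = 79.7344
SE = √(s_p²·(1/6+1/12)) = 4.4647
t = (42.833−47.083)/4.4647 = -0.9519
df = 16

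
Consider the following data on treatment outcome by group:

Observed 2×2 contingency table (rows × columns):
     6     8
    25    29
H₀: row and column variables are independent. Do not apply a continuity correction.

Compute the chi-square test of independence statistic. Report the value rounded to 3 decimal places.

test statistic = 0.053

Row totals [14, 54], col totals [31, 37], n=68
χ² = (6−6.38)²/6.38 + (8−7.62)²/7.62 + (25−24.62)²/24.62 + (29−29.38)²/29.38 = 0.0530
df = 1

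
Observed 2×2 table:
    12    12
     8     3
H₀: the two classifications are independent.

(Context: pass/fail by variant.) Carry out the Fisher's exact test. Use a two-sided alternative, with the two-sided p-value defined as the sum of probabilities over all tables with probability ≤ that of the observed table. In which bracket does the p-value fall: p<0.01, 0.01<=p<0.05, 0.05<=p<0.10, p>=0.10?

p-value bracket: p>=0.10

Margins: r₁=24, r₂=11, c₁=20, c₂=15, n=35
p_obs = C(24,12)·C(11,8)/C(35,20); sum pmf over tables with pmf ≤ p_obs
p-value (two-sided) = 0.28142
→ bracket: p>=0.10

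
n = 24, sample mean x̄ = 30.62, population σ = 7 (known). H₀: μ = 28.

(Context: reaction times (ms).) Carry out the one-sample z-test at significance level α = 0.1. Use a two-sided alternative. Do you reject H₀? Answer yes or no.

SE = σ/√n = 7/√24 = 1.4289
z = (x̄−μ₀)/SE = (30.62−28)/1.4289 = 1.8336
p-value (two-sided) = 0.06671
At α=0.1: p < α → reject H₀

reject H₀: yes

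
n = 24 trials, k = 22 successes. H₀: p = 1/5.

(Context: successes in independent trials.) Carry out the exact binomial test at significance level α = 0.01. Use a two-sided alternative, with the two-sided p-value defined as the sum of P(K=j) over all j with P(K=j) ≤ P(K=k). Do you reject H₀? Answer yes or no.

reject H₀: yes

Exact binomial: n=24, k=22, p₀=1/5=0.2000
P(X=j) = C(n,j)·p₀^j·(1−p₀)^(n−j); p = Σ P(X=j) over j with P(X=j) ≤ P(X=22)
p-value (two-sided) = 0.00000
At α=0.01: p < α → reject H₀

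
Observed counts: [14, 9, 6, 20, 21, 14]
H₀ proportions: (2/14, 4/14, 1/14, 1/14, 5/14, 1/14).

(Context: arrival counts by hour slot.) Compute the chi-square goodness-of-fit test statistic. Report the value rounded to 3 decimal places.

test statistic = 55.742

n = 84; E_i = n·p_i = [12.00, 24.00, 6.00, 6.00, 30.00, 6.00]
χ² = (14−12.00)²/12.00 + (9−24.00)²/24.00 + (6−6.00)²/6.00 + (20−6.00)²/6.00 + (21−30.00)²/30.00 + (14−6.00)²/6.00 = 55.7417
df = 5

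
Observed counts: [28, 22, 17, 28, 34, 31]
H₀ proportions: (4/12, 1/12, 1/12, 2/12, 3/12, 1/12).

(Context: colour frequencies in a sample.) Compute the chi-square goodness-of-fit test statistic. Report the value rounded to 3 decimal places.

n = 160; E_i = n·p_i = [53.33, 13.33, 13.33, 26.67, 40.00, 13.33]
χ² = (28−53.33)²/53.33 + (22−13.33)²/13.33 + (17−13.33)²/13.33 + (28−26.67)²/26.67 + (34−40.00)²/40.00 + (31−13.33)²/13.33 = 43.0500
df = 5

test statistic = 43.050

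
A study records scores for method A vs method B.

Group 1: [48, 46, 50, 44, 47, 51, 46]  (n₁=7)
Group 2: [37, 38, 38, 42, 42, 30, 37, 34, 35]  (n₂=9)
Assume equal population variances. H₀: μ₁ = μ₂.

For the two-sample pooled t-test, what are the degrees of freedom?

df = n₁ + n₂ − 2 = 7 + 9 − 2 = 14

degrees of freedom = 14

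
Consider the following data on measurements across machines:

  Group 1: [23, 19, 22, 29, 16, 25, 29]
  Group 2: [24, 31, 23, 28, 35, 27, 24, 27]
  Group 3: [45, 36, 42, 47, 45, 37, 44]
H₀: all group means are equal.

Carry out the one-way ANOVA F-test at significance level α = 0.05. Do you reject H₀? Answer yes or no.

reject H₀: yes

Group means [23.29, 27.38, 42.29], grand mean 30.818
SSB = Σnᵢ(x̄ᵢ−x̄)² = 1412.541; SSW = ΣΣ(x−x̄ᵢ)² = 362.732
MSB = 1412.541/2 = 706.2703; MSW = 362.732/19 = 19.0912
F = MSB/MSW = 36.9946
df = (2, 19)
p-value (upper-tail) = 0.00000
At α=0.05: p < α → reject H₀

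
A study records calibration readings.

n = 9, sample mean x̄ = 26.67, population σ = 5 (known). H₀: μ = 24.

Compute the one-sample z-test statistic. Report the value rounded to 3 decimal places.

test statistic = 1.602

SE = σ/√n = 5/√9 = 1.6667
z = (x̄−μ₀)/SE = (26.67−24)/1.6667 = 1.6020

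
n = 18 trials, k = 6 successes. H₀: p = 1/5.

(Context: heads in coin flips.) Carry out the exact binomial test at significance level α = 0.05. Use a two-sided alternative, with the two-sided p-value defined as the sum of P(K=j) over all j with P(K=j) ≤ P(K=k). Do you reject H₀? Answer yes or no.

Exact binomial: n=18, k=6, p₀=1/5=0.2000
P(X=j) = C(n,j)·p₀^j·(1−p₀)^(n−j); p = Σ P(X=j) over j with P(X=j) ≤ P(X=6)
p-value (two-sided) = 0.23200
At α=0.05: p ≥ α → fail to reject H₀

reject H₀: no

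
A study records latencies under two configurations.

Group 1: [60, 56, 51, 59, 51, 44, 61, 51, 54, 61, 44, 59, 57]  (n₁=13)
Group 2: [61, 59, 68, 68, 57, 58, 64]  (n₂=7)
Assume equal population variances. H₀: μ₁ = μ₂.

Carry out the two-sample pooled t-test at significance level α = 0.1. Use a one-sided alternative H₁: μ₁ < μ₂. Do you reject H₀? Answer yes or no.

x̄₁=54.462, s₁=5.925, n₁=13
x̄₂=62.143, s₂=4.598, n₂=7
s_p² = [12·5.925² + 6·4.598²]/18 = 30.4493
SE = √(s_p²·(1/13+1/7)) = 2.5869
t = (54.462−62.143)/2.5869 = -2.9693
df = 18
p-value (one-sided, H₁ less) = 0.00411
At α=0.1: p < α → reject H₀

reject H₀: yes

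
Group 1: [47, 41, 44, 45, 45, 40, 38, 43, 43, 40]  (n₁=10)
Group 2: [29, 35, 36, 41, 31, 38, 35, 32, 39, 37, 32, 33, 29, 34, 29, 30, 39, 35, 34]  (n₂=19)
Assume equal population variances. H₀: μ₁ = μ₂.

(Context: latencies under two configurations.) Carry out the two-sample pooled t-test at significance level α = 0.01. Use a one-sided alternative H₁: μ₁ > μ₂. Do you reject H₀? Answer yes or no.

reject H₀: yes

x̄₁=42.600, s₁=2.797, n₁=10
x̄₂=34.105, s₂=3.650, n₂=19
s_p² = [9·2.797² + 18·3.650²]/27 = 11.4885
SE = √(s_p²·(1/10+1/19)) = 1.3242
t = (42.600−34.105)/1.3242 = 6.4150
df = 27
p-value (one-sided, H₁ greater) = 0.00000
At α=0.01: p < α → reject H₀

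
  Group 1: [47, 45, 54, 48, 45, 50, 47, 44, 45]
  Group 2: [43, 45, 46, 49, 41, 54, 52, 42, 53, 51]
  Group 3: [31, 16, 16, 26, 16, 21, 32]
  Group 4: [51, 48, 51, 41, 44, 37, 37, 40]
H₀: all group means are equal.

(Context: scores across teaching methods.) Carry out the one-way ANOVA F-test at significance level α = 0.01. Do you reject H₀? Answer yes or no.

reject H₀: yes

Group means [47.22, 47.60, 22.57, 43.62], grand mean 41.412
SSB = Σnᵢ(x̄ᵢ−x̄)² = 3210.690; SSW = ΣΣ(x−x̄ᵢ)² = 827.545
MSB = 3210.690/3 = 1070.2302; MSW = 827.545/30 = 27.5848
F = MSB/MSW = 38.7978
df = (3, 30)
p-value (upper-tail) = 0.00000
At α=0.01: p < α → reject H₀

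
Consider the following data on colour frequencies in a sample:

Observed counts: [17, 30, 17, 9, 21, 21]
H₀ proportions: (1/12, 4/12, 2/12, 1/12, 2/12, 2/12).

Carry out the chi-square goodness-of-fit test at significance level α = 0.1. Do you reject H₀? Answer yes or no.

n = 115; E_i = n·p_i = [9.58, 38.33, 19.17, 9.58, 19.17, 19.17]
χ² = (17−9.58)²/9.58 + (30−38.33)²/38.33 + (17−19.17)²/19.17 + (9−9.58)²/9.58 + (21−19.17)²/19.17 + (21−19.17)²/19.17 = 8.1826
df = 5
p-value (upper-tail) = 0.14645
At α=0.1: p ≥ α → fail to reject H₀

reject H₀: no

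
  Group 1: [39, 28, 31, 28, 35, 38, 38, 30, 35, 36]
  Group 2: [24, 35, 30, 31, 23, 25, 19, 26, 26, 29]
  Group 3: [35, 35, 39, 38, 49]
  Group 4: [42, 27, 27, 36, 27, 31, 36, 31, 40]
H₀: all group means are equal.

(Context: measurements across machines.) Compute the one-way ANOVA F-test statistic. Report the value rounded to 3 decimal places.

Group means [33.80, 26.80, 39.20, 33.00], grand mean 32.324
SSB = Σnᵢ(x̄ᵢ−x̄)² = 567.441; SSW = ΣΣ(x−x̄ᵢ)² = 744.000
MSB = 567.441/3 = 189.1471; MSW = 744.000/30 = 24.8000
F = MSB/MSW = 7.6269
df = (3, 30)

test statistic = 7.627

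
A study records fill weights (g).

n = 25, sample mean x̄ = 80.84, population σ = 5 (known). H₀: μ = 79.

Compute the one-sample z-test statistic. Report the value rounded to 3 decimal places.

SE = σ/√n = 5/√25 = 1.0000
z = (x̄−μ₀)/SE = (80.84−79)/1.0000 = 1.8400

test statistic = 1.840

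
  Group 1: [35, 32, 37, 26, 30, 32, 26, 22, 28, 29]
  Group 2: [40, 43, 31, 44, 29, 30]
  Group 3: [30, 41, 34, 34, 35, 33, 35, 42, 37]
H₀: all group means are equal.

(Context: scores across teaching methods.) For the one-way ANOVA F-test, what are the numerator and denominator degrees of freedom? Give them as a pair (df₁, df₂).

k = 3 groups, N = 25 total
df = (k−1, N−k) = (3−1, 25−3) = (2, 22)

degrees of freedom = [2, 22]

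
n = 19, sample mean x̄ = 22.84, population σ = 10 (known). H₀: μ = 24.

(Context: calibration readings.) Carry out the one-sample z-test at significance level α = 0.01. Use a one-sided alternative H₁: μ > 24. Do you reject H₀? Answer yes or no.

SE = σ/√n = 10/√19 = 2.2942
z = (x̄−μ₀)/SE = (22.84−24)/2.2942 = -0.5056
p-value (one-sided, H₁ greater) = 0.69344
At α=0.01: p ≥ α → fail to reject H₀

reject H₀: no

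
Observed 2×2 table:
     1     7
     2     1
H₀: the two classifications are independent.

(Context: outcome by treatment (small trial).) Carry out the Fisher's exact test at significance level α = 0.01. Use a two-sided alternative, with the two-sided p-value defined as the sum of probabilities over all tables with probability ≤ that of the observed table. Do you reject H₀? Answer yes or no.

reject H₀: no

Margins: r₁=8, r₂=3, c₁=3, c₂=8, n=11
p_obs = C(8,1)·C(3,2)/C(11,3); sum pmf over tables with pmf ≤ p_obs
p-value (two-sided) = 0.15152
At α=0.01: p ≥ α → fail to reject H₀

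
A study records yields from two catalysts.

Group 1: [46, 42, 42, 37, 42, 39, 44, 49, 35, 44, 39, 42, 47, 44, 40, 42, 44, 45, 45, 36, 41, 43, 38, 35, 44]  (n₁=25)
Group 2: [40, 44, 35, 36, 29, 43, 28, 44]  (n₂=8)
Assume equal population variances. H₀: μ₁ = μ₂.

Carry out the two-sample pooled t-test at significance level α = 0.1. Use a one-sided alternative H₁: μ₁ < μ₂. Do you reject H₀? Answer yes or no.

x̄₁=41.800, s₁=3.686, n₁=25
x̄₂=37.375, s₂=6.457, n₂=8
s_p² = [24·3.686² + 7·6.457²]/31 = 19.9315
SE = √(s_p²·(1/25+1/8)) = 1.8135
t = (41.800−37.375)/1.8135 = 2.4401
df = 31
p-value (one-sided, H₁ less) = 0.98970
At α=0.1: p ≥ α → fail to reject H₀

reject H₀: no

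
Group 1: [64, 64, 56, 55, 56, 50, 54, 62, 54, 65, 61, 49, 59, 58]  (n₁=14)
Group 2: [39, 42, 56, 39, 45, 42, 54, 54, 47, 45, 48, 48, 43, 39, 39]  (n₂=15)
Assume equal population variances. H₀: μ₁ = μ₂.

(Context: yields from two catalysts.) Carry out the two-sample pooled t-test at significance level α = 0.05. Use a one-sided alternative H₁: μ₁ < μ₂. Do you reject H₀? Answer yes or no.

reject H₀: no

x̄₁=57.643, s₁=5.108, n₁=14
x̄₂=45.333, s₂=5.790, n₂=15
s_p² = [13·5.108² + 14·5.790²]/27 = 29.9462
SE = √(s_p²·(1/14+1/15)) = 2.0336
t = (57.643−45.333)/2.0336 = 6.0531
df = 27
p-value (one-sided, H₁ less) = 1.00000
At α=0.05: p ≥ α → fail to reject H₀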